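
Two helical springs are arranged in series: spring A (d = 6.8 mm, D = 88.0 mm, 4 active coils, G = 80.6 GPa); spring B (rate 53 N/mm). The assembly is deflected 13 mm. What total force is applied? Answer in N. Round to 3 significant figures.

k_A = Gd⁴/(8D³N_a) = (80.6×10³)(6.8⁴)/(8·88.0³·4) = 7.9026 N/mm
Series: 1/k_eq = 1/7.9026 + 1/53 = 0.14541; k_eq = 6.8772 N/mm
F = k_eq·δ = 6.8772·13 = 89.404 N

89.4 N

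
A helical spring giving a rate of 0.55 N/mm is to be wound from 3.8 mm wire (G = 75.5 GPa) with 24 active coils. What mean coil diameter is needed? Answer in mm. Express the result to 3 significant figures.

D = (Gd⁴/(8N_a·k))^(1/3) = (75.5×10³·3.8⁴/(8·24·0.55))^(1/3)
  = (149079)^(1/3) = 53.0240 mm

53.0 mm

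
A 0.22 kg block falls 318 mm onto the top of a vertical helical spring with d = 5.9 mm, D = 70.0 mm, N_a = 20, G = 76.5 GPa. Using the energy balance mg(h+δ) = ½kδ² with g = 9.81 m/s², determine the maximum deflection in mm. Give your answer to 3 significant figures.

k = Gd⁴/(8D³N_a) = (76.5×10³)(5.9⁴)/(8·70.0³·20) = 1.6891 N/mm
W = mg = 0.22 × 9.81 = 2.1582 N
½kδ² − Wδ − Wh = 0 → δ = (W + √(W² + 2kWh))/k
δ = (2.1582 + √(4.6578 + 2318.48))/1.6891 = (2.1582 + 48.199)/1.6891 = 29.813 mm

29.8 mm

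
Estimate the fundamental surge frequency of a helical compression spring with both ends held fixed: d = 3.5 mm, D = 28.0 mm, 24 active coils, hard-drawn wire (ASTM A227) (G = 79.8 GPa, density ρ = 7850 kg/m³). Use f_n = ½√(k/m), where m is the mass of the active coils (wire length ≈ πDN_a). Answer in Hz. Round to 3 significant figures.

k = Gd⁴/(8D³N_a) = (79.8×10³)(3.5⁴)/(8·28.0³·24) = 2.8412 N/mm = 2841.2 N/m
Wire length L = πDN_a = π·28.0·24 = 2111.2 mm
m = ρ·(πd²/4)·L = 7850 × 9.6211×10⁻⁶ m² × 2.1112 m = 0.15945 kg
f_n = ½√(k/m) = 0.5·√(2841.2/0.15945) = 0.5·√(17819) = 66.744 Hz

66.7 Hz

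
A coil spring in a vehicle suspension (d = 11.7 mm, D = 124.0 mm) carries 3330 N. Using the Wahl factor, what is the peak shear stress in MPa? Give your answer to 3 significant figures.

Spring index C = D/d = 124.0/11.7 = 10.5983
K_W = (4C−1)/(4C−4) + 0.615/C = 41.393/38.393 + 0.0580 = 1.1362
τ₀ = 8FD/(πd³) = 8·3330·124.0/(π·11.7³) = 3.30336e+06/5031.6 = 656.52 MPa
τ_max = K·τ₀ = 1.1362 × 656.52 = 745.92 MPa

746 MPa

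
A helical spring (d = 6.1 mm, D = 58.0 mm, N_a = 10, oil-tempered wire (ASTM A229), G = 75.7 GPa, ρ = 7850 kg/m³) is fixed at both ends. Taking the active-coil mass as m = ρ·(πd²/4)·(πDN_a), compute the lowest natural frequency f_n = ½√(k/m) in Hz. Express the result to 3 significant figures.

63.4 Hz

k = Gd⁴/(8D³N_a) = (75.7×10³)(6.1⁴)/(8·58.0³·10) = 6.7149 N/mm = 6714.9 N/m
Wire length L = πDN_a = π·58.0·10 = 1822.1 mm
m = ρ·(πd²/4)·L = 7850 × 29.225×10⁻⁶ m² × 1.8221 m = 0.41802 kg
f_n = ½√(k/m) = 0.5·√(6714.9/0.41802) = 0.5·√(16064) = 63.371 Hz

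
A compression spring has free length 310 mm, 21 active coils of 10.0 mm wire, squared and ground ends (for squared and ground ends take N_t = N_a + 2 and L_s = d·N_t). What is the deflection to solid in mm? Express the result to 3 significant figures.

80.0 mm

N_t = 23; L_s = 10.0·23 = 230 mm
δ_solid = L₀ − L_s = 310 − 230 = 80 mm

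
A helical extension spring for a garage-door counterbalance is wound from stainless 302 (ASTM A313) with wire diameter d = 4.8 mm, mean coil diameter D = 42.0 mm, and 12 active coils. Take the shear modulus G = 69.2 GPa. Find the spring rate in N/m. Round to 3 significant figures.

5160 N/m

k = Gd⁴/(8D³N_a) = (69.2×10³ × 4.8⁴) / (8 × 42.0³ × 12)
  = 3.67342e+07 / 7.11245e+06 = 5.1648 N/mm = 5164.8 N/m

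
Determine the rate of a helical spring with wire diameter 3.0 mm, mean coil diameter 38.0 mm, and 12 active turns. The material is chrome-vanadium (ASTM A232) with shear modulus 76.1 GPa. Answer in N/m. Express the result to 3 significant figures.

1170 N/m

k = Gd⁴/(8D³N_a) = (76.1×10³ × 3.0⁴) / (8 × 38.0³ × 12)
  = 6.1641e+06 / 5.26771e+06 = 1.1702 N/mm = 1170.2 N/m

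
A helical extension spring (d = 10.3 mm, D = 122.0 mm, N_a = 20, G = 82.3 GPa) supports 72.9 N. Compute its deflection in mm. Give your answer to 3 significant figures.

k = Gd⁴/(8D³N_a) = (82.3×10³)(10.3⁴)/(8·122.0³·20) = 3.1882 N/mm
δ = F/k = 72.9 / 3.1882 = 22.865 mm

22.9 mm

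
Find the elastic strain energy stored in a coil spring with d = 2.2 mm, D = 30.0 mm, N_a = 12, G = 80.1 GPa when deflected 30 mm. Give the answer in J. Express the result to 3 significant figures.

0.326 J

k = Gd⁴/(8D³N_a) = (80.1×10³)(2.2⁴)/(8·30.0³·12) = 0.72392 N/mm
U = ½kδ² = 0.5 × 0.72392 × 30² = 325.76 N·mm = 0.32576 J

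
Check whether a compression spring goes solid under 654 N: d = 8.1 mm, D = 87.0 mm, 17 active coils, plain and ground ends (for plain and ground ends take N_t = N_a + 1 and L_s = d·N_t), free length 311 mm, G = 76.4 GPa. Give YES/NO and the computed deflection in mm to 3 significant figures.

YES, δ = 178 mm

k = Gd⁴/(8D³N_a) = (76.4×10³)(8.1⁴)/(8·87.0³·17) = 3.6723 N/mm
N_t = 18; L_s = 8.1·18 = 145.8 mm; δ_solid = L₀ − L_s = 311 − 145.8 = 165.2 mm
δ = F/k = 654/3.6723 = 178.09 mm
δ ≥ δ_solid → spring goes solid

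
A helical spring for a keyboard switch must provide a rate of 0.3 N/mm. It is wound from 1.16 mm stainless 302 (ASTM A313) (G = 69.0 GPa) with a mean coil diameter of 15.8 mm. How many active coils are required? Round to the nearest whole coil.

13

N_a = Gd⁴/(8D³k) = (69.0×10³ × 1.16⁴)/(8 × 15.8³ × 0.3)
    = 124934 / 9466.35 = 13.2 → 13 coils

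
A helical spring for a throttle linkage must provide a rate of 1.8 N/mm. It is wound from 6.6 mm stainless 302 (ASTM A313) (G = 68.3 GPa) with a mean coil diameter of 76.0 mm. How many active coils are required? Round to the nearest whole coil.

N_a = Gd⁴/(8D³k) = (68.3×10³ × 6.6⁴)/(8 × 76.0³ × 1.8)
    = 1.29597e+08 / 6.32125e+06 = 20.5 → 21 coils

21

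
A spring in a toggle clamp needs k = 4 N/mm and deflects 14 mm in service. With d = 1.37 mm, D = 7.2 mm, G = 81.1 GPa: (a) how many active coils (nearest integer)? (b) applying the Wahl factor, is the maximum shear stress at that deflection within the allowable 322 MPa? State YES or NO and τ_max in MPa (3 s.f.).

N_a = Gd⁴/(8D³k) = (81.1×10³)(1.37⁴)/(8·7.2³·4) = 23.92 → N_a = 24
Actual rate k = Gd⁴/(8D³·24) = 3.9866 N/mm
Working load F = kδ = 3.9866·14 = 55.813 N
C = 7.2/1.37 = 5.2555; K_W = (4C−1)/(4C−4)+0.615/C = 1.2933
τ_max = K_W·8FD/(πd³) = 1.2933·397.96 = 514.67 MPa
τ_max > 322 MPa → exceeds allowable

(a) 24 coils; (b) NO, τ_max = 515 MPa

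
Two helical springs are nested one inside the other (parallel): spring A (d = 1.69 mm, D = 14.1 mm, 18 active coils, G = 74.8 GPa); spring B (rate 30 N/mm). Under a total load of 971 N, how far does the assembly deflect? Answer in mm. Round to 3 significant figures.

30.8 mm

k_A = Gd⁴/(8D³N_a) = (74.8×10³)(1.69⁴)/(8·14.1³·18) = 1.5116 N/mm
Parallel: k_eq = 1.5116 + 30 = 31.512 N/mm
δ = F/k_eq = 971/31.512 = 30.814 mm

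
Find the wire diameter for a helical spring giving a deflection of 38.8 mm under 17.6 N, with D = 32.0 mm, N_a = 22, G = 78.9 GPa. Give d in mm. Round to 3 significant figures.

2.40 mm

Required rate k = F/δ = 17.6/38.8 = 0.45361 N/mm
d = (8D³N_a·k / G)^(1/4) = (8·32.0³·22·0.45361 / (78.9×10³))^0.25
  = (33.156)^0.25 = 2.3996 mm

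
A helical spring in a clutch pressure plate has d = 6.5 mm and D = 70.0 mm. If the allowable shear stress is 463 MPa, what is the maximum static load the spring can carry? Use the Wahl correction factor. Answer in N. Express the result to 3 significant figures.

C = D/d = 70.0/6.5 = 10.7692
K_W = (4C−1)/(4C−4) + 0.615/C = 42.077/39.077 + 0.0571 = 1.1339
τ_max = K·8FD/(πd³) → F_max = τ_allow·πd³/(8DK)
F_max = 463·π·6.5³/(8·70.0·1.1339) = 3.9946e+05/634.97 = 629.1 N

629 N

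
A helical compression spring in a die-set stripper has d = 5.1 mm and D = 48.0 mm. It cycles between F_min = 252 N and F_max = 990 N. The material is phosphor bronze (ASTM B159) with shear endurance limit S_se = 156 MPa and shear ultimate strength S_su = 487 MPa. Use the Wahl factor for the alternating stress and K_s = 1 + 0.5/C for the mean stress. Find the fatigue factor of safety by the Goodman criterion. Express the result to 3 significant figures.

0.266

C = D/d = 48.0/5.1 = 9.4118; K_W = (4C−1)/(4C−4)+0.615/C = 1.1545; K_s = 1+0.5/C = 1.0531
F_a = (F_max−F_min)/2 = 369 N; F_m = (F_max+F_min)/2 = 621 N
τ_a = K_W·8F_aD/(πd³) = 1.1545 × 340.01 = 392.55 MPa
τ_m = K_s·8F_mD/(πd³) = 1.0531 × 572.22 = 602.62 MPa
Goodman: 1/n_f = τ_a/S_se + τ_m/S_su = 392.55/156 + 602.62/487 = 2.51633 + 1.23741 = 3.7537
n_f = 1/3.7537 = 0.2664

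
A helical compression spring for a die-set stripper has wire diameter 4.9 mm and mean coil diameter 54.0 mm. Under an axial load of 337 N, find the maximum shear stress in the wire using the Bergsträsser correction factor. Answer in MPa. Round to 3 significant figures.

Spring index C = D/d = 54.0/4.9 = 11.0204
K_B = (4C+2)/(4C−3) = 46.082/41.082 = 1.1217
τ₀ = 8FD/(πd³) = 8·337·54.0/(π·4.9³) = 145584/369.61 = 393.89 MPa
τ_max = K·τ₀ = 1.1217 × 393.89 = 441.83 MPa

442 MPa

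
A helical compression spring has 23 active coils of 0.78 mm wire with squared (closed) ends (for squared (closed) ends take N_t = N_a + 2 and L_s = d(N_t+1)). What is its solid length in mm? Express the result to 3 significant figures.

squared (closed) ends: N_t = N_a + 2 = 23 + 2 = 25
L_s = d·(N_t+1) = 0.78 × 26 = 20.28 mm

20.3 mm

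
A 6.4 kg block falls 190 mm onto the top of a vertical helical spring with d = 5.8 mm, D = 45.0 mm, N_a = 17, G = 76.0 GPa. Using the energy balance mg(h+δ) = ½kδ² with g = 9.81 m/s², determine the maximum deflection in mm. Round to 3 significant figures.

k = Gd⁴/(8D³N_a) = (76.0×10³)(5.8⁴)/(8·45.0³·17) = 6.9398 N/mm
W = mg = 6.4 × 9.81 = 62.784 N
½kδ² − Wδ − Wh = 0 → δ = (W + √(W² + 2kWh))/k
δ = (62.784 + √(3941.8 + 165570))/6.9398 = (62.784 + 411.72)/6.9398 = 68.374 mm

68.4 mm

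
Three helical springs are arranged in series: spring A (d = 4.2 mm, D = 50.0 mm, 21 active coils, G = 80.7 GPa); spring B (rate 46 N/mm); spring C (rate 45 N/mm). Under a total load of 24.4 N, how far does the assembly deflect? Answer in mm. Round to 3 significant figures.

k_A = Gd⁴/(8D³N_a) = (80.7×10³)(4.2⁴)/(8·50.0³·21) = 1.1958 N/mm
Series: 1/k_eq = 1/1.1958 + 1/46 + 1/45 = 0.88024; k_eq = 1.1361 N/mm
δ = F/k_eq = 24.4/1.1361 = 21.478 mm

21.5 mm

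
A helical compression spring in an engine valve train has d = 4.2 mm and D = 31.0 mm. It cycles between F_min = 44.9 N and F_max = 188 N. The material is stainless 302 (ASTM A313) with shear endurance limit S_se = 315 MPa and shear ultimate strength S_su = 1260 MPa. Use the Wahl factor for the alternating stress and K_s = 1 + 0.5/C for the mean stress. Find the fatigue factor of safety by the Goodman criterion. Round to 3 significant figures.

C = D/d = 31.0/4.2 = 7.3810; K_W = (4C−1)/(4C−4)+0.615/C = 1.2009; K_s = 1+0.5/C = 1.0677
F_a = (F_max−F_min)/2 = 71.55 N; F_m = (F_max+F_min)/2 = 116.45 N
τ_a = K_W·8F_aD/(πd³) = 1.2009 × 76.237 = 91.549 MPa
τ_m = K_s·8F_mD/(πd³) = 1.0677 × 124.08 = 132.48 MPa
Goodman: 1/n_f = τ_a/S_se + τ_m/S_su = 91.549/315 + 132.48/1260 = 0.29063 + 0.10515 = 0.39578
n_f = 1/0.39578 = 2.527

2.53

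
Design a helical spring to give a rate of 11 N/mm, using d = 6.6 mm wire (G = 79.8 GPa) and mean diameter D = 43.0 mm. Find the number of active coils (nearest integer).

N_a = Gd⁴/(8D³k) = (79.8×10³ × 6.6⁴)/(8 × 43.0³ × 11)
    = 1.51418e+08 / 6.99662e+06 = 21.64 → 22 coils

22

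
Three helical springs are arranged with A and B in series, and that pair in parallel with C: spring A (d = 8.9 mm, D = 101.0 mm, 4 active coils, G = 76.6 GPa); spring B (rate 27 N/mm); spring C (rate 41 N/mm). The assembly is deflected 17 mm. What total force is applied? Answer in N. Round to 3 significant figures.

k_A = Gd⁴/(8D³N_a) = (76.6×10³)(8.9⁴)/(8·101.0³·4) = 14.577 N/mm
Springs A,B series: k_AB = 1/(1/14.577+1/27) = 9.4664 N/mm; parallel with C: k_eq = 9.4664+41 = 50.466 N/mm
F = k_eq·δ = 50.466·17 = 857.93 N

858 N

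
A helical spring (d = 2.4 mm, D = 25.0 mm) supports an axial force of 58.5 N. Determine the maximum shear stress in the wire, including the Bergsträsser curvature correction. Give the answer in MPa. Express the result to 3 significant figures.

Spring index C = D/d = 25.0/2.4 = 10.4167
K_B = (4C+2)/(4C−3) = 43.667/38.667 = 1.1293
τ₀ = 8FD/(πd³) = 8·58.5·25.0/(π·2.4³) = 11700/43.429 = 269.4 MPa
τ_max = K·τ₀ = 1.1293 × 269.4 = 304.24 MPa

304 MPa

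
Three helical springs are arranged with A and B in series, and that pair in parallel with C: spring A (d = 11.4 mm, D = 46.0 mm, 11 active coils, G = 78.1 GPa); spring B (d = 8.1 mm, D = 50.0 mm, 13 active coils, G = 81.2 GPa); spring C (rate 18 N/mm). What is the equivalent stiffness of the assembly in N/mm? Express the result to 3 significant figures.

k_A = Gd⁴/(8D³N_a) = (78.1×10³)(11.4⁴)/(8·46.0³·11) = 154 N/mm
k_B = Gd⁴/(8D³N_a) = (81.2×10³)(8.1⁴)/(8·50.0³·13) = 26.888 N/mm
Springs A,B series: k_AB = 1/(1/154+1/26.888) = 22.891 N/mm; parallel with C: k_eq = 22.891+18 = 40.891 N/mm

40.9 N/mm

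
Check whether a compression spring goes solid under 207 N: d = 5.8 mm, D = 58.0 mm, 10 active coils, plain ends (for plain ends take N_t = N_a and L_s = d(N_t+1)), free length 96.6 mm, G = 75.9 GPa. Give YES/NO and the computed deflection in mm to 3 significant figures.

YES, δ = 37.6 mm

k = Gd⁴/(8D³N_a) = (75.9×10³)(5.8⁴)/(8·58.0³·10) = 5.5027 N/mm
N_t = 10; L_s = 5.8·11 = 63.8 mm; δ_solid = L₀ − L_s = 96.6 − 63.8 = 32.8 mm
δ = F/k = 207/5.5027 = 37.618 mm
δ ≥ δ_solid → spring goes solid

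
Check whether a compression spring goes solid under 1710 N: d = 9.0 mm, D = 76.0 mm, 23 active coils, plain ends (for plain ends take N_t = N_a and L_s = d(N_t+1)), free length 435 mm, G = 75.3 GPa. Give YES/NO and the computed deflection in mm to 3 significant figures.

YES, δ = 280 mm

k = Gd⁴/(8D³N_a) = (75.3×10³)(9.0⁴)/(8·76.0³·23) = 6.1165 N/mm
N_t = 23; L_s = 9.0·24 = 216 mm; δ_solid = L₀ − L_s = 435 − 216 = 219 mm
δ = F/k = 1710/6.1165 = 279.57 mm
δ ≥ δ_solid → spring goes solid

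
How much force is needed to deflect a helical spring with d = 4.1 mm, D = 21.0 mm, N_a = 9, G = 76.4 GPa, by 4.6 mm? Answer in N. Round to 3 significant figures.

149 N

k = Gd⁴/(8D³N_a) = (76.4×10³)(4.1⁴)/(8·21.0³·9) = 32.377 N/mm
F = k·δ = 32.377 × 4.6 = 148.93 N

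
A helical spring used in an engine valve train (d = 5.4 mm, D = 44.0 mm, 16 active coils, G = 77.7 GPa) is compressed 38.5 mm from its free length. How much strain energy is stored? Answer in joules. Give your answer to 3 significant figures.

4.49 J

k = Gd⁴/(8D³N_a) = (77.7×10³)(5.4⁴)/(8·44.0³·16) = 6.0594 N/mm
U = ½kδ² = 0.5 × 6.0594 × 38.5² = 4490.8 N·mm = 4.4908 J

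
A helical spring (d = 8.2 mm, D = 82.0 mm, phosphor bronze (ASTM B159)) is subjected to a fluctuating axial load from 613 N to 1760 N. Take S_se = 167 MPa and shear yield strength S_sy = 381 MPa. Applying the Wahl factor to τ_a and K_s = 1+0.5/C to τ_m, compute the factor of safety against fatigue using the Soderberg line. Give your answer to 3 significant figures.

0.367

C = D/d = 82.0/8.2 = 10.0000; K_W = (4C−1)/(4C−4)+0.615/C = 1.1448; K_s = 1+0.5/C = 1.0500
F_a = (F_max−F_min)/2 = 573.5 N; F_m = (F_max+F_min)/2 = 1186.5 N
τ_a = K_W·8F_aD/(πd³) = 1.1448 × 217.19 = 248.65 MPa
τ_m = K_s·8F_mD/(πd³) = 1.0500 × 449.35 = 471.81 MPa
Soderberg: 1/n_f = τ_a/S_se + τ_m/S_sy = 248.65/167 + 471.81/381 = 1.48892 + 1.23835 = 2.7273
n_f = 1/2.7273 = 0.3667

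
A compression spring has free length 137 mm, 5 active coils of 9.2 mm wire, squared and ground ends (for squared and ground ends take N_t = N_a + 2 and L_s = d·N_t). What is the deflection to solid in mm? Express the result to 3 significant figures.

N_t = 7; L_s = 9.2·7 = 64.4 mm
δ_solid = L₀ − L_s = 137 − 64.4 = 72.6 mm

72.6 mm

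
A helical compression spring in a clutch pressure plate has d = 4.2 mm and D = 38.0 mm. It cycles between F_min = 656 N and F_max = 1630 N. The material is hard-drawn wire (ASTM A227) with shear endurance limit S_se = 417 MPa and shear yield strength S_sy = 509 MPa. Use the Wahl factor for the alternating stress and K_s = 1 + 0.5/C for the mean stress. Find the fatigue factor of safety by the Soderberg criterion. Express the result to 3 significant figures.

0.205

C = D/d = 38.0/4.2 = 9.0476; K_W = (4C−1)/(4C−4)+0.615/C = 1.1612; K_s = 1+0.5/C = 1.0553
F_a = (F_max−F_min)/2 = 487 N; F_m = (F_max+F_min)/2 = 1143 N
τ_a = K_W·8F_aD/(πd³) = 1.1612 × 636.07 = 738.58 MPa
τ_m = K_s·8F_mD/(πd³) = 1.0553 × 1492.9 = 1575.4 MPa
Soderberg: 1/n_f = τ_a/S_se + τ_m/S_sy = 738.58/417 + 1575.4/509 = 1.77119 + 3.09503 = 4.8662
n_f = 1/4.8662 = 0.2055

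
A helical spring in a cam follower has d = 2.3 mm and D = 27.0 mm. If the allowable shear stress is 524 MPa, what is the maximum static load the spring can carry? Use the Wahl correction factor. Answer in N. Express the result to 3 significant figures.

C = D/d = 27.0/2.3 = 11.7391
K_W = (4C−1)/(4C−4) + 0.615/C = 45.957/42.957 + 0.0524 = 1.1222
τ_max = K·8FD/(πd³) → F_max = τ_allow·πd³/(8DK)
F_max = 524·π·2.3³/(8·27.0·1.1222) = 20029/242.4 = 82.629 N

82.6 N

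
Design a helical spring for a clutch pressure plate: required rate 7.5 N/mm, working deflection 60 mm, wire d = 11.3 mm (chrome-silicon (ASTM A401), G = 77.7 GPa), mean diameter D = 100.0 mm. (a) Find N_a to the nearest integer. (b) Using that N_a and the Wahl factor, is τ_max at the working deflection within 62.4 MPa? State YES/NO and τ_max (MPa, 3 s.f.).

N_a = Gd⁴/(8D³k) = (77.7×10³)(11.3⁴)/(8·100.0³·7.5) = 21.11 → N_a = 21
Actual rate k = Gd⁴/(8D³·21) = 7.5409 N/mm
Working load F = kδ = 7.5409·60 = 452.46 N
C = 100.0/11.3 = 8.8496; K_W = (4C−1)/(4C−4)+0.615/C = 1.1650
τ_max = K_W·8FD/(πd³) = 1.1650·79.851 = 93.03 MPa
τ_max > 62.4 MPa → exceeds allowable

(a) 21 coils; (b) NO, τ_max = 93.0 MPa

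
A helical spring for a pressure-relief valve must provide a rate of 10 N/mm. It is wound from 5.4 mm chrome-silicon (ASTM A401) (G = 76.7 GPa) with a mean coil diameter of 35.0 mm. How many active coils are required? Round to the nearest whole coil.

19

N_a = Gd⁴/(8D³k) = (76.7×10³ × 5.4⁴)/(8 × 35.0³ × 10)
    = 6.52184e+07 / 3.43e+06 = 19.01 → 19 coils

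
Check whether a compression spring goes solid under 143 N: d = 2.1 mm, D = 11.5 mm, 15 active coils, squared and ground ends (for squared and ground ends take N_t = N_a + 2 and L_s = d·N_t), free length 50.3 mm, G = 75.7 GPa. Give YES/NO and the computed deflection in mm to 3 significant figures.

k = Gd⁴/(8D³N_a) = (75.7×10³)(2.1⁴)/(8·11.5³·15) = 8.0667 N/mm
N_t = 17; L_s = 2.1·17 = 35.7 mm; δ_solid = L₀ − L_s = 50.3 − 35.7 = 14.6 mm
δ = F/k = 143/8.0667 = 17.727 mm
δ ≥ δ_solid → spring goes solid

YES, δ = 17.7 mm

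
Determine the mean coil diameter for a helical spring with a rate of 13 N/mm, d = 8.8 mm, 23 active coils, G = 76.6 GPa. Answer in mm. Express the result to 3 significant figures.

D = (Gd⁴/(8N_a·k))^(1/3) = (76.6×10³·8.8⁴/(8·23·13))^(1/3)
  = (192043)^(1/3) = 57.6943 mm

57.7 mm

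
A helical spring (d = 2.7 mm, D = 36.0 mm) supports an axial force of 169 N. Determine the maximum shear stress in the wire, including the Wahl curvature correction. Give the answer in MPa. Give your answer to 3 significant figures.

871 MPa

Spring index C = D/d = 36.0/2.7 = 13.3333
K_W = (4C−1)/(4C−4) + 0.615/C = 52.333/49.333 + 0.0461 = 1.1069
τ₀ = 8FD/(πd³) = 8·169·36.0/(π·2.7³) = 48672/61.836 = 787.11 MPa
τ_max = K·τ₀ = 1.1069 × 787.11 = 871.29 MPa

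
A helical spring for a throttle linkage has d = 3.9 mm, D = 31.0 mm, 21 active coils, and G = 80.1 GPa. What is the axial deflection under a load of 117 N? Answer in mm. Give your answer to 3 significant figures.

31.6 mm

k = Gd⁴/(8D³N_a) = (80.1×10³)(3.9⁴)/(8·31.0³·21) = 3.7025 N/mm
δ = F/k = 117 / 3.7025 = 31.6 mm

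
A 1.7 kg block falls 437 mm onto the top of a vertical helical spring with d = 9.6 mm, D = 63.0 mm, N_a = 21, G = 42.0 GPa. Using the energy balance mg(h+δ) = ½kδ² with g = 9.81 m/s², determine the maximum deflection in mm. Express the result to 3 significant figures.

k = Gd⁴/(8D³N_a) = (42.0×10³)(9.6⁴)/(8·63.0³·21) = 8.4919 N/mm
W = mg = 1.7 × 9.81 = 16.677 N
½kδ² − Wδ − Wh = 0 → δ = (W + √(W² + 2kWh))/k
δ = (16.677 + √(278.12 + 123775))/8.4919 = (16.677 + 352.21)/8.4919 = 43.44 mm

43.4 mm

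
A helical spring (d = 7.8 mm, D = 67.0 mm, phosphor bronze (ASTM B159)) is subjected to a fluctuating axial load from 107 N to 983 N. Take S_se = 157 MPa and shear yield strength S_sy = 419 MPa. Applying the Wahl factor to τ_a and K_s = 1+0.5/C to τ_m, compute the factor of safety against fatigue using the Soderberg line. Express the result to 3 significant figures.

0.599

C = D/d = 67.0/7.8 = 8.5897; K_W = (4C−1)/(4C−4)+0.615/C = 1.1704; K_s = 1+0.5/C = 1.0582
F_a = (F_max−F_min)/2 = 438 N; F_m = (F_max+F_min)/2 = 545 N
τ_a = K_W·8F_aD/(πd³) = 1.1704 × 157.47 = 184.31 MPa
τ_m = K_s·8F_mD/(πd³) = 1.0582 × 195.94 = 207.35 MPa
Soderberg: 1/n_f = τ_a/S_se + τ_m/S_sy = 184.31/157 + 207.35/419 = 1.17394 + 0.49486 = 1.6688
n_f = 1/1.6688 = 0.5992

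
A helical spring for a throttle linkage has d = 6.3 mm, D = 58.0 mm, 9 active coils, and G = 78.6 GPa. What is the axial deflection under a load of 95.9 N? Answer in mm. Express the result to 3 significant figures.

10.9 mm

k = Gd⁴/(8D³N_a) = (78.6×10³)(6.3⁴)/(8·58.0³·9) = 8.8139 N/mm
δ = F/k = 95.9 / 8.8139 = 10.881 mm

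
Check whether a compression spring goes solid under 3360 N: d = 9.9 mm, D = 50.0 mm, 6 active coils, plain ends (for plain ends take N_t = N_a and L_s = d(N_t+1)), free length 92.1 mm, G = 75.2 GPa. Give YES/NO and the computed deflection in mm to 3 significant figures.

YES, δ = 27.9 mm

k = Gd⁴/(8D³N_a) = (75.2×10³)(9.9⁴)/(8·50.0³·6) = 120.39 N/mm
N_t = 6; L_s = 9.9·7 = 69.3 mm; δ_solid = L₀ − L_s = 92.1 − 69.3 = 22.8 mm
δ = F/k = 3360/120.39 = 27.908 mm
δ ≥ δ_solid → spring goes solid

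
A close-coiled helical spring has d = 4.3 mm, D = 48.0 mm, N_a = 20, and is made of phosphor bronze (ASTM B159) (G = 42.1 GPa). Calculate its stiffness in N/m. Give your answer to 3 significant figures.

k = Gd⁴/(8D³N_a) = (42.1×10³ × 4.3⁴) / (8 × 48.0³ × 20)
  = 1.43932e+07 / 1.76947e+07 = 0.81342 N/mm = 813.42 N/m

813 N/m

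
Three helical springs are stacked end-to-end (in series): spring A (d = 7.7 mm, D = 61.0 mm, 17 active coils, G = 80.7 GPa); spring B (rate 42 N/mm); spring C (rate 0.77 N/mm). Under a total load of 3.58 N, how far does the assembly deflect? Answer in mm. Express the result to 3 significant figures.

5.12 mm

k_A = Gd⁴/(8D³N_a) = (80.7×10³)(7.7⁴)/(8·61.0³·17) = 9.1898 N/mm
Series: 1/k_eq = 1/9.1898 + 1/42 + 1/0.77 = 1.4313; k_eq = 0.69865 N/mm
δ = F/k_eq = 3.58/0.69865 = 5.1241 mm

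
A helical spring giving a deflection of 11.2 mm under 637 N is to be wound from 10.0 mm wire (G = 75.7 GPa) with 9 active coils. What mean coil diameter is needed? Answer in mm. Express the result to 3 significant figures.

57.0 mm

Required rate k = F/δ = 637/11.2 = 56.875 N/mm
D = (Gd⁴/(8N_a·k))^(1/3) = (75.7×10³·10.0⁴/(8·9·56.875))^(1/3)
  = (184860)^(1/3) = 56.9658 mm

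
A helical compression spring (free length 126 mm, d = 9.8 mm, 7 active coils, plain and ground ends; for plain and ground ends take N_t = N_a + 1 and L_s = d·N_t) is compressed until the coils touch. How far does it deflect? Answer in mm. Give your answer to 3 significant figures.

N_t = 8; L_s = 9.8·8 = 78.4 mm
δ_solid = L₀ − L_s = 126 − 78.4 = 47.6 mm

47.6 mm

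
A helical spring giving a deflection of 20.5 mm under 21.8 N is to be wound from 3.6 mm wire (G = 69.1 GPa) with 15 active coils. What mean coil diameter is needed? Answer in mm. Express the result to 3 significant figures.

Required rate k = F/δ = 21.8/20.5 = 1.0634 N/mm
D = (Gd⁴/(8N_a·k))^(1/3) = (69.1×10³·3.6⁴/(8·15·1.0634))^(1/3)
  = (90950.3)^(1/3) = 44.9712 mm

45.0 mm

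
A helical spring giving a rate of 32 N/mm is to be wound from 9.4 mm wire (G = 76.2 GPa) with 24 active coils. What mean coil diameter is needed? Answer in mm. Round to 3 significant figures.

45.9 mm

D = (Gd⁴/(8N_a·k))^(1/3) = (76.2×10³·9.4⁴/(8·24·32))^(1/3)
  = (96831.2)^(1/3) = 45.9203 mm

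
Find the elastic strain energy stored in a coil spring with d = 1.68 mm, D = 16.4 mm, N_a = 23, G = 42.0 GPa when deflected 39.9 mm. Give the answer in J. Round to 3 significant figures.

k = Gd⁴/(8D³N_a) = (42.0×10³)(1.68⁴)/(8·16.4³·23) = 0.41223 N/mm
U = ½kδ² = 0.5 × 0.41223 × 39.9² = 328.14 N·mm = 0.32814 J

0.328 J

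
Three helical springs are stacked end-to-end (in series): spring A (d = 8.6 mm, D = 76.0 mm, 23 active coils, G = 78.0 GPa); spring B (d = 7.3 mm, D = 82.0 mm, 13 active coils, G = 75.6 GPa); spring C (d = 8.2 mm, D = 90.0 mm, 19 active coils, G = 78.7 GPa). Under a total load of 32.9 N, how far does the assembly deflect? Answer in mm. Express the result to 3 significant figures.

25.3 mm

k_A = Gd⁴/(8D³N_a) = (78.0×10³)(8.6⁴)/(8·76.0³·23) = 5.2824 N/mm
k_B = Gd⁴/(8D³N_a) = (75.6×10³)(7.3⁴)/(8·82.0³·13) = 3.744 N/mm
k_C = Gd⁴/(8D³N_a) = (78.7×10³)(8.2⁴)/(8·90.0³·19) = 3.2111 N/mm
Series: 1/k_eq = 1/5.2824 + 1/3.744 + 1/3.2111 = 0.76782; k_eq = 1.3024 N/mm
δ = F/k_eq = 32.9/1.3024 = 25.261 mm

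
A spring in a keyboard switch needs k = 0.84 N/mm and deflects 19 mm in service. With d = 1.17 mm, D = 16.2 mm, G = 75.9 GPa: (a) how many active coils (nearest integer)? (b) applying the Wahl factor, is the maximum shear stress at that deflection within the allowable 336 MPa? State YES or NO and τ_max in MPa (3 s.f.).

N_a = Gd⁴/(8D³k) = (75.9×10³)(1.17⁴)/(8·16.2³·0.84) = 4.978 → N_a = 5
Actual rate k = Gd⁴/(8D³·5) = 0.83633 N/mm
Working load F = kδ = 0.83633·19 = 15.89 N
C = 16.2/1.17 = 13.8462; K_W = (4C−1)/(4C−4)+0.615/C = 1.1028
τ_max = K_W·8FD/(πd³) = 1.1028·409.29 = 451.37 MPa
τ_max > 336 MPa → exceeds allowable

(a) 5 coils; (b) NO, τ_max = 451 MPa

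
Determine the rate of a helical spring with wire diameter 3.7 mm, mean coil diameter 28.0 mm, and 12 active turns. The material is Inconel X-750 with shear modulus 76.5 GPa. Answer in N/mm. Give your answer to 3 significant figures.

k = Gd⁴/(8D³N_a) = (76.5×10³ × 3.7⁴) / (8 × 28.0³ × 12)
  = 1.43373e+07 / 2.10739e+06 = 6.8034 N/mm

6.80 N/mm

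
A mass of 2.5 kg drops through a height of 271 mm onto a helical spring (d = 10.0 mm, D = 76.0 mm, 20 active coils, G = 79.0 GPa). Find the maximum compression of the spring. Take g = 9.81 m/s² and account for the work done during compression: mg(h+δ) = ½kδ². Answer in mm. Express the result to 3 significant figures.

36.6 mm

k = Gd⁴/(8D³N_a) = (79.0×10³)(10.0⁴)/(8·76.0³·20) = 11.248 N/mm
W = mg = 2.5 × 9.81 = 24.525 N
½kδ² − Wδ − Wh = 0 → δ = (W + √(W² + 2kWh))/k
δ = (24.525 + √(601.48 + 149512))/11.248 = (24.525 + 387.44)/11.248 = 36.627 mm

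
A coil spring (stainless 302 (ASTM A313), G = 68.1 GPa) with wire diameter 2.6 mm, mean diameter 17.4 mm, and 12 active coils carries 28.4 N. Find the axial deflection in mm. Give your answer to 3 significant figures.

k = Gd⁴/(8D³N_a) = (68.1×10³)(2.6⁴)/(8·17.4³·12) = 6.1535 N/mm
δ = F/k = 28.4 / 6.1535 = 4.6153 mm

4.62 mm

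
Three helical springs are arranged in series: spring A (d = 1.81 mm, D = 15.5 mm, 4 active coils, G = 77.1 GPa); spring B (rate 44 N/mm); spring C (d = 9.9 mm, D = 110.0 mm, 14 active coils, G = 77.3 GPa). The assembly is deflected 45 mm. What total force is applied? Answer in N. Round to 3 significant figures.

122 N

k_A = Gd⁴/(8D³N_a) = (77.1×10³)(1.81⁴)/(8·15.5³·4) = 6.9442 N/mm
k_C = Gd⁴/(8D³N_a) = (77.3×10³)(9.9⁴)/(8·110.0³·14) = 4.9811 N/mm
Series: 1/k_eq = 1/6.9442 + 1/44 + 1/4.9811 = 0.36749; k_eq = 2.7212 N/mm
F = k_eq·δ = 2.7212·45 = 122.45 N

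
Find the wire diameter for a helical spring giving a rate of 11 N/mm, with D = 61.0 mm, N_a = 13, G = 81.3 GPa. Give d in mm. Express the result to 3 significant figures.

7.52 mm

d = (8D³N_a·k / G)^(1/4) = (8·61.0³·13·11 / (81.3×10³))^0.25
  = (3193.9)^0.25 = 7.5176 mm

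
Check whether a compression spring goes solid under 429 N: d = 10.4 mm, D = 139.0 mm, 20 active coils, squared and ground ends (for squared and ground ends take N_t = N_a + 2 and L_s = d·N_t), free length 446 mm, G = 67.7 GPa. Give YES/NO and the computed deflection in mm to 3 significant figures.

YES, δ = 233 mm

k = Gd⁴/(8D³N_a) = (67.7×10³)(10.4⁴)/(8·139.0³·20) = 1.8431 N/mm
N_t = 22; L_s = 10.4·22 = 228.8 mm; δ_solid = L₀ − L_s = 446 − 228.8 = 217.2 mm
δ = F/k = 429/1.8431 = 232.76 mm
δ ≥ δ_solid → spring goes solid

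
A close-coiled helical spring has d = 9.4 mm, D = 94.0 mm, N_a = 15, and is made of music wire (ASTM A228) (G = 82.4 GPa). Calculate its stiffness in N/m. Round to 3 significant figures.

6450 N/m

k = Gd⁴/(8D³N_a) = (82.4×10³ × 9.4⁴) / (8 × 94.0³ × 15)
  = 6.43337e+08 / 9.96701e+07 = 6.4547 N/mm = 6454.7 N/m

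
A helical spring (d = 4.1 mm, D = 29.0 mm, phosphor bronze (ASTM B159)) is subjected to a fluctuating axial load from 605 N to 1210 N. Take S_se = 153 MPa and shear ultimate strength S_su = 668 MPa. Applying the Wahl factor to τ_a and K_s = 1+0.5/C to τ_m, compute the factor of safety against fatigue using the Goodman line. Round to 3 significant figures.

C = D/d = 29.0/4.1 = 7.0732; K_W = (4C−1)/(4C−4)+0.615/C = 1.2104; K_s = 1+0.5/C = 1.0707
F_a = (F_max−F_min)/2 = 302.5 N; F_m = (F_max+F_min)/2 = 907.5 N
τ_a = K_W·8F_aD/(πd³) = 1.2104 × 324.12 = 392.33 MPa
τ_m = K_s·8F_mD/(πd³) = 1.0707 × 972.37 = 1041.1 MPa
Goodman: 1/n_f = τ_a/S_se + τ_m/S_su = 392.33/153 + 1041.1/668 = 2.56427 + 1.55855 = 4.1228
n_f = 1/4.1228 = 0.2426

0.243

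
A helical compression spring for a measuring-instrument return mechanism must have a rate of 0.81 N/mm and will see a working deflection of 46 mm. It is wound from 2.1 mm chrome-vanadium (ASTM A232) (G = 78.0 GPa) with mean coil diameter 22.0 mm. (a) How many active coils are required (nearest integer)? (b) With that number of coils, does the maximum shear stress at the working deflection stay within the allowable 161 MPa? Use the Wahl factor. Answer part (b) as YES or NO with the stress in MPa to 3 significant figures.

(a) 22 coils; (b) NO, τ_max = 256 MPa

N_a = Gd⁴/(8D³k) = (78.0×10³)(2.1⁴)/(8·22.0³·0.81) = 21.99 → N_a = 22
Actual rate k = Gd⁴/(8D³·22) = 0.80945 N/mm
Working load F = kδ = 0.80945·46 = 37.235 N
C = 22.0/2.1 = 10.4762; K_W = (4C−1)/(4C−4)+0.615/C = 1.1379
τ_max = K_W·8FD/(πd³) = 1.1379·225.24 = 256.29 MPa
τ_max > 161 MPa → exceeds allowable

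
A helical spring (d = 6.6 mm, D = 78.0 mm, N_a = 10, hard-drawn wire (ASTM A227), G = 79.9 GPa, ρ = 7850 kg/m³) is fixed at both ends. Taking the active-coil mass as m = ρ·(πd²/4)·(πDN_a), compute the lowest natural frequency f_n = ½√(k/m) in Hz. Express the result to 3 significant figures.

38.9 Hz

k = Gd⁴/(8D³N_a) = (79.9×10³)(6.6⁴)/(8·78.0³·10) = 3.9935 N/mm = 3993.5 N/m
Wire length L = πDN_a = π·78.0·10 = 2450.4 mm
m = ρ·(πd²/4)·L = 7850 × 34.212×10⁻⁶ m² × 2.4504 m = 0.6581 kg
f_n = ½√(k/m) = 0.5·√(3993.5/0.6581) = 0.5·√(6068.2) = 38.949 Hz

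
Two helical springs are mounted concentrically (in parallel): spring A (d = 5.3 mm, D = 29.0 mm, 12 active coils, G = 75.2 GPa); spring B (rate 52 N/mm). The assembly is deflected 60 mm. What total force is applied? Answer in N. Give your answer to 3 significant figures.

k_A = Gd⁴/(8D³N_a) = (75.2×10³)(5.3⁴)/(8·29.0³·12) = 25.343 N/mm
Parallel: k_eq = 25.343 + 52 = 77.343 N/mm
F = k_eq·δ = 77.343·60 = 4640.6 N

4640 N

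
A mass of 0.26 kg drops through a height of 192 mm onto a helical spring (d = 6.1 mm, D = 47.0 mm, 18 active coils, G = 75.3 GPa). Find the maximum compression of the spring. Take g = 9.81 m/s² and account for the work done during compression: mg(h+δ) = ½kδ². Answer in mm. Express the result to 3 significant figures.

k = Gd⁴/(8D³N_a) = (75.3×10³)(6.1⁴)/(8·47.0³·18) = 6.9736 N/mm
W = mg = 0.26 × 9.81 = 2.5506 N
½kδ² − Wδ − Wh = 0 → δ = (W + √(W² + 2kWh))/k
δ = (2.5506 + √(6.5056 + 6830.17))/6.9736 = (2.5506 + 82.684)/6.9736 = 12.222 mm

12.2 mm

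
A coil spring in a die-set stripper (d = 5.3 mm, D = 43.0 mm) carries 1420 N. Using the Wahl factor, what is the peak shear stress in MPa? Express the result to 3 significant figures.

Spring index C = D/d = 43.0/5.3 = 8.1132
K_W = (4C−1)/(4C−4) + 0.615/C = 31.453/28.453 + 0.0758 = 1.1812
τ₀ = 8FD/(πd³) = 8·1420·43.0/(π·5.3³) = 488480/467.71 = 1044.4 MPa
τ_max = K·τ₀ = 1.1812 × 1044.4 = 1233.7 MPa

1230 MPa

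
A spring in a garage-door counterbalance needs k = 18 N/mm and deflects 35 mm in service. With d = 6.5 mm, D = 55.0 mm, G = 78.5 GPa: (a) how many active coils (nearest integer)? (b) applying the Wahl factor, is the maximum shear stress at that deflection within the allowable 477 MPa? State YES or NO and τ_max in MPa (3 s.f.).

(a) 6 coils; (b) YES, τ_max = 367 MPa

N_a = Gd⁴/(8D³k) = (78.5×10³)(6.5⁴)/(8·55.0³·18) = 5.849 → N_a = 6
Actual rate k = Gd⁴/(8D³·6) = 17.547 N/mm
Working load F = kδ = 17.547·35 = 614.13 N
C = 55.0/6.5 = 8.4615; K_W = (4C−1)/(4C−4)+0.615/C = 1.1732
τ_max = K_W·8FD/(πd³) = 1.1732·313.2 = 367.45 MPa
τ_max ≤ 477 MPa → acceptable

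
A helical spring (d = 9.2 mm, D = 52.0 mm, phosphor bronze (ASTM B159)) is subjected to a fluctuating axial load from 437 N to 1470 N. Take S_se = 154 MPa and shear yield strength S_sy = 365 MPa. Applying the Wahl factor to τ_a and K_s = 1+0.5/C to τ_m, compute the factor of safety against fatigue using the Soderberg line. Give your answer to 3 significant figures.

0.828

C = D/d = 52.0/9.2 = 5.6522; K_W = (4C−1)/(4C−4)+0.615/C = 1.2700; K_s = 1+0.5/C = 1.0885
F_a = (F_max−F_min)/2 = 516.5 N; F_m = (F_max+F_min)/2 = 953.5 N
τ_a = K_W·8F_aD/(πd³) = 1.2700 × 87.832 = 111.55 MPa
τ_m = K_s·8F_mD/(πd³) = 1.0885 × 162.14 = 176.49 MPa
Soderberg: 1/n_f = τ_a/S_se + τ_m/S_sy = 111.55/154 + 176.49/365 = 0.72434 + 0.48353 = 1.2079
n_f = 1/1.2079 = 0.8279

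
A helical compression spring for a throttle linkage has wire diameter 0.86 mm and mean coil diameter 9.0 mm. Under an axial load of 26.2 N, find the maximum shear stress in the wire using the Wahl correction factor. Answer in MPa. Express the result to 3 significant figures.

Spring index C = D/d = 9.0/0.86 = 10.4651
K_W = (4C−1)/(4C−4) + 0.615/C = 40.860/37.860 + 0.0588 = 1.1380
τ₀ = 8FD/(πd³) = 8·26.2·9.0/(π·0.86³) = 1886.4/1.9982 = 944.04 MPa
τ_max = K·τ₀ = 1.1380 × 944.04 = 1074.3 MPa

1070 MPa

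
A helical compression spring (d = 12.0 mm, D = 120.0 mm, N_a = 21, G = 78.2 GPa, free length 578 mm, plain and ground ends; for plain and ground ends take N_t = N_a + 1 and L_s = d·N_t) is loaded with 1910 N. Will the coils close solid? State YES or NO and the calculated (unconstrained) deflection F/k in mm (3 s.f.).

k = Gd⁴/(8D³N_a) = (78.2×10³)(12.0⁴)/(8·120.0³·21) = 5.5857 N/mm
N_t = 22; L_s = 12.0·22 = 264 mm; δ_solid = L₀ − L_s = 578 − 264 = 314 mm
δ = F/k = 1910/5.5857 = 341.94 mm
δ ≥ δ_solid → spring goes solid

YES, δ = 342 mm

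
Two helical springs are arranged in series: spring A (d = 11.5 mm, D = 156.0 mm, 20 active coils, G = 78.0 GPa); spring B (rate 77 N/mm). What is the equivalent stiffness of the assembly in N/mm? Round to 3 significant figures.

k_A = Gd⁴/(8D³N_a) = (78.0×10³)(11.5⁴)/(8·156.0³·20) = 2.2459 N/mm
Series: 1/k_eq = 1/2.2459 + 1/77 = 0.45824; k_eq = 2.1823 N/mm

2.18 N/mm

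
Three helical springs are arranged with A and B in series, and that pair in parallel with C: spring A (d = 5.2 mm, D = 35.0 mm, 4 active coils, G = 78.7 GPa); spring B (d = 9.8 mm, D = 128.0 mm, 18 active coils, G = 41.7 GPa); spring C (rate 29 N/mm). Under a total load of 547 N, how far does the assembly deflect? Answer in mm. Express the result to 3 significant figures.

18.1 mm

k_A = Gd⁴/(8D³N_a) = (78.7×10³)(5.2⁴)/(8·35.0³·4) = 41.941 N/mm
k_B = Gd⁴/(8D³N_a) = (41.7×10³)(9.8⁴)/(8·128.0³·18) = 1.2736 N/mm
Springs A,B series: k_AB = 1/(1/41.941+1/1.2736) = 1.2361 N/mm; parallel with C: k_eq = 1.2361+29 = 30.236 N/mm
δ = F/k_eq = 547/30.236 = 18.091 mm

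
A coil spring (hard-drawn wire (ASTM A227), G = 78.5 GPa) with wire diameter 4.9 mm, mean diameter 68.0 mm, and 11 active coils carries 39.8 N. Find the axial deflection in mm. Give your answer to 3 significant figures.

k = Gd⁴/(8D³N_a) = (78.5×10³)(4.9⁴)/(8·68.0³·11) = 1.6355 N/mm
δ = F/k = 39.8 / 1.6355 = 24.335 mm

24.3 mm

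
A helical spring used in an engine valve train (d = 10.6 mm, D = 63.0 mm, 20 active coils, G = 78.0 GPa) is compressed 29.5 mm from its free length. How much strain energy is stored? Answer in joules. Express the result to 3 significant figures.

k = Gd⁴/(8D³N_a) = (78.0×10³)(10.6⁴)/(8·63.0³·20) = 24.614 N/mm
U = ½kδ² = 0.5 × 24.614 × 29.5² = 10710 N·mm = 10.71 J

10.7 J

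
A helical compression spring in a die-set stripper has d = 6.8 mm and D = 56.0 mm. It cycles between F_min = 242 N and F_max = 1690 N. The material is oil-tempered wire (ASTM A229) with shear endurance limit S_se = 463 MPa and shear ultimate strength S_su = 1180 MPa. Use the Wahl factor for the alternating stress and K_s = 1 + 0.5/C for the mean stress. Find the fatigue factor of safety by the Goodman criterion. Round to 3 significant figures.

C = D/d = 56.0/6.8 = 8.2353; K_W = (4C−1)/(4C−4)+0.615/C = 1.1783; K_s = 1+0.5/C = 1.0607
F_a = (F_max−F_min)/2 = 724 N; F_m = (F_max+F_min)/2 = 966 N
τ_a = K_W·8F_aD/(πd³) = 1.1783 × 328.35 = 386.91 MPa
τ_m = K_s·8F_mD/(πd³) = 1.0607 × 438.11 = 464.7 MPa
Goodman: 1/n_f = τ_a/S_se + τ_m/S_su = 386.91/463 + 464.7/1180 = 0.83566 + 0.39382 = 1.2295
n_f = 1/1.2295 = 0.8134

0.813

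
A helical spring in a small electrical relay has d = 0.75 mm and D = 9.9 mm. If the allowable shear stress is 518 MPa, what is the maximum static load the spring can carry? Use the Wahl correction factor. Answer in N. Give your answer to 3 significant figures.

C = D/d = 9.9/0.75 = 13.2000
K_W = (4C−1)/(4C−4) + 0.615/C = 51.800/48.800 + 0.0466 = 1.1081
τ_max = K·8FD/(πd³) → F_max = τ_allow·πd³/(8DK)
F_max = 518·π·0.75³/(8·9.9·1.1081) = 686.54/87.759 = 7.823 N

7.82 N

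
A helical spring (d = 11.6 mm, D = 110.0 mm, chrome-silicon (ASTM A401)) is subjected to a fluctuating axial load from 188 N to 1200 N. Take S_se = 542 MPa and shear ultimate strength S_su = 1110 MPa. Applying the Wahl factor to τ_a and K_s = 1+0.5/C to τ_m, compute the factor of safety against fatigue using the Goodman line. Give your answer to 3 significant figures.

3.21

C = D/d = 110.0/11.6 = 9.4828; K_W = (4C−1)/(4C−4)+0.615/C = 1.1533; K_s = 1+0.5/C = 1.0527
F_a = (F_max−F_min)/2 = 506 N; F_m = (F_max+F_min)/2 = 694 N
τ_a = K_W·8F_aD/(πd³) = 1.1533 × 90.805 = 104.72 MPa
τ_m = K_s·8F_mD/(πd³) = 1.0527 × 124.54 = 131.11 MPa
Goodman: 1/n_f = τ_a/S_se + τ_m/S_su = 104.72/542 + 131.11/1110 = 0.19321 + 0.11812 = 0.31133
n_f = 1/0.31133 = 3.212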